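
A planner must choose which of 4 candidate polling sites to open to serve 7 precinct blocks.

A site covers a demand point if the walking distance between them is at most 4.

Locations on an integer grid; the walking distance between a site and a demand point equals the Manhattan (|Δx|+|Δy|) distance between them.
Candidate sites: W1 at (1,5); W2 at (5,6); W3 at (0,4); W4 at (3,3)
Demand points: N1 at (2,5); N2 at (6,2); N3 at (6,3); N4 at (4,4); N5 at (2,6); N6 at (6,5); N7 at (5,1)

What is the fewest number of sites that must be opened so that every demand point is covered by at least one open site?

2

Coverage sets (demand points within 4 of each site):
  W1: {N1, N4, N5}
  W2: {N1, N3, N4, N5, N6}
  W3: {N1, N4, N5}
  W4: {N1, N2, N3, N4, N5, N7}
No single site covers all 7 demand points.
But {W2, W4} covers everything, so the minimum is 2.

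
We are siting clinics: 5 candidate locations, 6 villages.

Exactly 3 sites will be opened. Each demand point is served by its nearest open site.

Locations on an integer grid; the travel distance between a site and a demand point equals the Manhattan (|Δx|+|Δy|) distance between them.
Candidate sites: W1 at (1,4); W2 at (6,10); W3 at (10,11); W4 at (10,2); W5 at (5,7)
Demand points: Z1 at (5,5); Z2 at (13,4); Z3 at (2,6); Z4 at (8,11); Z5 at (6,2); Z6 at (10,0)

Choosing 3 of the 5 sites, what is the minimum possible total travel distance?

Open {W3, W4, W5}.
  Z1→W5 2, Z2→W4 5, Z3→W5 4, Z4→W3 2, Z5→W4 4, Z6→W4 2  ⇒ total 19.
Compare {W2, W4, W5}: total 20.
Compare {W1, W3, W4}: total 21.
No size-3 selection does better; minimum is 19.

19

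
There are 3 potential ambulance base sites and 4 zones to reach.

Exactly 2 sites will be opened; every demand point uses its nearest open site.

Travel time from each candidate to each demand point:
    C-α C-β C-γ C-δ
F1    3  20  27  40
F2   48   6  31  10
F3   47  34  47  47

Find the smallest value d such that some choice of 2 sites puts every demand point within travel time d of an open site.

27

Open {F1, F2}.
  Farthest demand point is C-γ at travel time 27 (to F1); all others are ≤ 27.
With {F1, F3} the worst case is 40.
With {F2, F3} the worst case is 47.
No size-2 selection achieves below 27.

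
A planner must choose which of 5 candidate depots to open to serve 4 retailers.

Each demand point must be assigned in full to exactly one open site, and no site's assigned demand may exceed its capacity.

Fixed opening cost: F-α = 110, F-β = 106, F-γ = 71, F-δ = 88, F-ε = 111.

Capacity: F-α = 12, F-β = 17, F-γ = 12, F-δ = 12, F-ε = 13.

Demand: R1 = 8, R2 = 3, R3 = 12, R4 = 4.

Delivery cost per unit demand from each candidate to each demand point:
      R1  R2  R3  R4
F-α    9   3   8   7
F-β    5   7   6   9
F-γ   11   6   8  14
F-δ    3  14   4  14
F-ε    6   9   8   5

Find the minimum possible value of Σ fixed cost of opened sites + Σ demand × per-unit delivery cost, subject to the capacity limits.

Open {F-β, F-δ}; cheapest assignment that respects the capacities:
  F-β (cap 17, load 15): R1, R2, R4 — cost 8×5 + 3×7 + 4×9 = 97
  F-δ (cap 12, load 12): R3 — cost 12×4 = 48
  Shipping 145, fixed 194 → total 339.
  Any other capacity-feasible assignment to {F-β, F-δ} ships for at least 145.
Compare {F-β, F-γ}: its best feasible assignment gives total 370.
Compare {F-β, F-ε}: its best feasible assignment gives total 378.
Every other set of open sites that can feasibly serve all demand totals ≥ 370 even under its best assignment. Minimum: 339.

339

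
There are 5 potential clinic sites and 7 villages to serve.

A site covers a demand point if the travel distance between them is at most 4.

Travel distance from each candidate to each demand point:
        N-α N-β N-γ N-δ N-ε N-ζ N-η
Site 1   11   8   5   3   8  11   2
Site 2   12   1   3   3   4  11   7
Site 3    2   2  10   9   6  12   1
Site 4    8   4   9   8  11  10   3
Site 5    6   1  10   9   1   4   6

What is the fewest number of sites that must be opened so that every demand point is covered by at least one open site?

Coverage sets (demand points within 4 of each site):
  Site 1: {N-δ, N-η}
  Site 2: {N-β, N-γ, N-δ, N-ε}
  Site 3: {N-α, N-β, N-η}
  Site 4: {N-β, N-η}
  Site 5: {N-β, N-ε, N-ζ}
No 2 sites suffice: every size-2 union leaves at least one demand point uncovered.
But {Site 2, Site 3, Site 5} covers everything, so the minimum is 3.

3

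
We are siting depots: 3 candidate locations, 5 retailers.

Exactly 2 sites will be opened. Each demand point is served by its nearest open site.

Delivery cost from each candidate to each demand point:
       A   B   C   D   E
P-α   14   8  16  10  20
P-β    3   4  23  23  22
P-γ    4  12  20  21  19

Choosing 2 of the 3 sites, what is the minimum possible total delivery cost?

Open {P-α, P-β}.
  A→P-β 3, B→P-β 4, C→P-α 16, D→P-α 10, E→P-α 20  ⇒ total 53.
Compare {P-α, P-γ}: total 57.
Compare {P-β, P-γ}: total 67.

53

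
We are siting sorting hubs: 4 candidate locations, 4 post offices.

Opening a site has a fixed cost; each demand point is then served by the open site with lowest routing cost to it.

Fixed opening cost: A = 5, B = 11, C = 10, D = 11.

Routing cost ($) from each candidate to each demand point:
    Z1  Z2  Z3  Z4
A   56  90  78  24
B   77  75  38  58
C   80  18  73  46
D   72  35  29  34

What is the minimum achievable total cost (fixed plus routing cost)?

Open {A, C, D}: assign each demand point to its cheapest open site.
  Z1→A 56, Z2→C 18, Z3→D 29, Z4→A 24
  routing cost 127, fixed 26 → total 153.
Compare {A, D}: routing cost 144 + fixed 16 = 160.
Compare {A, B, C}: routing cost 136 + fixed 26 = 162.
Compare {A, B, C, D}: routing cost 127 + fixed 37 = 164.
All other subsets cost ≥ 160. Minimum total cost: 153.

153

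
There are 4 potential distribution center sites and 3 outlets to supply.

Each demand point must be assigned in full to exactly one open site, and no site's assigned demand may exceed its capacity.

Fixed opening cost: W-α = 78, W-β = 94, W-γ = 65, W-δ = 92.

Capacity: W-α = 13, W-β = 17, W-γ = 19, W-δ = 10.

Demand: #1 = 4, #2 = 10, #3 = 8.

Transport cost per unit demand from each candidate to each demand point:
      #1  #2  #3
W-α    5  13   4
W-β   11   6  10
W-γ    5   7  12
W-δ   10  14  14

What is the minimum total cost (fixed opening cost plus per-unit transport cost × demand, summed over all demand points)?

Open {W-α, W-γ}; cheapest assignment that respects the capacities:
  W-α (cap 13, load 12): #1, #3 — cost 4×5 + 8×4 = 52
  W-γ (cap 19, load 10): #2 — cost 10×7 = 70
  Shipping 122, fixed 143 → total 265.
  Any other capacity-feasible assignment to {W-α, W-γ} ships for at least 122.
Compare {W-α, W-β}: its best feasible assignment gives total 284.
Compare {W-β, W-γ}: its best feasible assignment gives total 329.
Every other set of open sites that can feasibly serve all demand totals ≥ 284 even under its best assignment. Minimum: 265.

265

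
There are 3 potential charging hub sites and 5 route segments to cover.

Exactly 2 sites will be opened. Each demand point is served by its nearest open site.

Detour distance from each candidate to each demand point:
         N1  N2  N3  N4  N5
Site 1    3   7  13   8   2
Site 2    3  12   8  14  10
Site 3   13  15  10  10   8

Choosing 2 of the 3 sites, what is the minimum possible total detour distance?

Open {Site 1, Site 2}.
  N1→Site 1 3, N2→Site 1 7, N3→Site 2 8, N4→Site 1 8, N5→Site 1 2  ⇒ total 28.
Compare {Site 1, Site 3}: total 30.
Compare {Site 2, Site 3}: total 41.

28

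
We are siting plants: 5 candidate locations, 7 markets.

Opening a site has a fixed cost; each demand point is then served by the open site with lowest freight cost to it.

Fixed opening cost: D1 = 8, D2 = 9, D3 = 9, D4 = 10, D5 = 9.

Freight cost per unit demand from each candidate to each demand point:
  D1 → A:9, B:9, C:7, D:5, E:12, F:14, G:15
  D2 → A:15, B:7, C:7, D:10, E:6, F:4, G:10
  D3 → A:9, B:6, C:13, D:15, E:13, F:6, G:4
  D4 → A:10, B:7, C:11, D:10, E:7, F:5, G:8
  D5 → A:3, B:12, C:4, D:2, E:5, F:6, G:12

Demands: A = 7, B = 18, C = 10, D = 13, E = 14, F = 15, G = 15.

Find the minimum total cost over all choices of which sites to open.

412

Open {D2, D3, D5}: assign each demand point to its cheapest open site.
  A→D5 7×3=21, B→D3 18×6=108, C→D5 10×4=40, D→D5 13×2=26, E→D5 14×5=70, F→D2 15×4=60, G→D3 15×4=60
  freight cost 385, fixed 27 → total 412.
Compare {D1, D2, D3, D5}: freight cost 385 + fixed 35 = 420.
Compare {D2, D3, D4, D5}: freight cost 385 + fixed 37 = 422.
Compare {D3, D4, D5}: freight cost 400 + fixed 28 = 428.
All other subsets cost ≥ 420. Minimum total cost: 412.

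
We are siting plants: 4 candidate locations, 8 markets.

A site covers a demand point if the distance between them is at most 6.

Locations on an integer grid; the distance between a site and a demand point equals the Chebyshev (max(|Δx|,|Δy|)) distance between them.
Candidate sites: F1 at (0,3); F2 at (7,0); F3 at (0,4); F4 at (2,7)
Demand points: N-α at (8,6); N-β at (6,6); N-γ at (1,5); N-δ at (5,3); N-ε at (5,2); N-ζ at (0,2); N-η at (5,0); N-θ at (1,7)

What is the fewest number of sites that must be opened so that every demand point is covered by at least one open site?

2

Coverage sets (demand points within 6 of each site):
  F1: {N-β, N-γ, N-δ, N-ε, N-ζ, N-η, N-θ}
  F2: {N-α, N-β, N-γ, N-δ, N-ε, N-η}
  F3: {N-β, N-γ, N-δ, N-ε, N-ζ, N-η, N-θ}
  F4: {N-α, N-β, N-γ, N-δ, N-ε, N-ζ, N-θ}
No single site covers all 8 demand points.
But {F1, F2} covers everything, so the minimum is 2.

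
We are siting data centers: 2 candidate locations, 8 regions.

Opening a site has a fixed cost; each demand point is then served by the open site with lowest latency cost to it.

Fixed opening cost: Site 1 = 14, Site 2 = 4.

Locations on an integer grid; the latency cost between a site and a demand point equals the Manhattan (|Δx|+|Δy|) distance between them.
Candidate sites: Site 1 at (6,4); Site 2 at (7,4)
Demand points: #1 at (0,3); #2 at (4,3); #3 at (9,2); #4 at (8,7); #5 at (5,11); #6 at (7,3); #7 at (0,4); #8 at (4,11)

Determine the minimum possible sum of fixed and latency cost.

Open {Site 2}: assign each demand point to its cheapest open site.
  #1→Site 2 8, #2→Site 2 4, #3→Site 2 4, #4→Site 2 4, #5→Site 2 9, #6→Site 2 1, #7→Site 2 7, #8→Site 2 10
  latency cost 47, fixed 4 → total 51.
Compare {Site 1}: latency cost 45 + fixed 14 = 59.
Compare {Site 1, Site 2}: latency cost 42 + fixed 18 = 60.

51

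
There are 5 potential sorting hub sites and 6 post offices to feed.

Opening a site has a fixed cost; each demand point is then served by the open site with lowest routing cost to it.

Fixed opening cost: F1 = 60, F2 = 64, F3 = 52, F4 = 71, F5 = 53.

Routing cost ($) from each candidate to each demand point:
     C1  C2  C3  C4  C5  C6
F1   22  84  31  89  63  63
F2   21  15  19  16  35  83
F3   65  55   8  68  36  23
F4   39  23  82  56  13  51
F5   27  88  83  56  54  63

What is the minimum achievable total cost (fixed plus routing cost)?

234

Open {F2, F3}: assign each demand point to its cheapest open site.
  C1→F2 21, C2→F2 15, C3→F3 8, C4→F2 16, C5→F2 35, C6→F3 23
  routing cost 118, fixed 116 → total 234.
Compare {F2}: routing cost 189 + fixed 64 = 253.
Compare {F2, F4}: routing cost 135 + fixed 135 = 270.
Compare {F2, F3, F4}: routing cost 96 + fixed 187 = 283.
All other subsets cost ≥ 253. Minimum total cost: 234.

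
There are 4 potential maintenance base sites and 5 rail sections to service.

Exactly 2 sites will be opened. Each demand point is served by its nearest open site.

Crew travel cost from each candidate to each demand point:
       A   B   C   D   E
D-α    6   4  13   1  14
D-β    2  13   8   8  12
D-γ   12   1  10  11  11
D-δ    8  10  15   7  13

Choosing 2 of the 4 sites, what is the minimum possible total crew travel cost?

Open {D-α, D-β}.
  A→D-β 2, B→D-α 4, C→D-β 8, D→D-α 1, E→D-β 12  ⇒ total 27.
Compare {D-α, D-γ}: total 29.
Compare {D-β, D-γ}: total 30.
No size-2 selection does better; minimum is 27.

27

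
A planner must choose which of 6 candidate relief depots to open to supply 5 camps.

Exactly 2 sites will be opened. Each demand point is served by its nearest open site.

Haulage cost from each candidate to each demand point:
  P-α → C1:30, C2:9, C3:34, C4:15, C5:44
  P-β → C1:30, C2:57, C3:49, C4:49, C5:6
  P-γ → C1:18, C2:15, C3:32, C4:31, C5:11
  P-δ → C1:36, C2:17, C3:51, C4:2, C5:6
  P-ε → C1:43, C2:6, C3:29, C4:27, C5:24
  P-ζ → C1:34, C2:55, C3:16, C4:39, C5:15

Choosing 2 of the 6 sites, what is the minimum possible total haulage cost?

73

Open {P-γ, P-δ}.
  C1→P-γ 18, C2→P-γ 15, C3→P-γ 32, C4→P-δ 2, C5→P-δ 6  ⇒ total 73.
Compare {P-δ, P-ζ}: total 75.
Compare {P-δ, P-ε}: total 79.
No size-2 selection does better; minimum is 73.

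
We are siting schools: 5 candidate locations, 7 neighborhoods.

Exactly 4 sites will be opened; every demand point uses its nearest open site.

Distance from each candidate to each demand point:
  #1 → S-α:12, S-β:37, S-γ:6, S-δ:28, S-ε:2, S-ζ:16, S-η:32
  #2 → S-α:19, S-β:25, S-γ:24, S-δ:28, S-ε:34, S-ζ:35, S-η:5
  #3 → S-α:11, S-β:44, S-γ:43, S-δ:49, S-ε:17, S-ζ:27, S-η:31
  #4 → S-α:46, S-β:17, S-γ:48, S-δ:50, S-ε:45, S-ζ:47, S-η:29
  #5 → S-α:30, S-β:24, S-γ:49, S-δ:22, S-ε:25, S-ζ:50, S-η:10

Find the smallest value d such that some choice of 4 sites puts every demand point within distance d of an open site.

Open {#1, #2, #4, #5}.
  Farthest demand point is S-δ at distance 22 (to #5); all others are ≤ 22.
With {#1, #3, #4, #5} the worst case is 22.
With {#1, #2, #3, #5} the worst case is 24.
No size-4 selection achieves below 22.

22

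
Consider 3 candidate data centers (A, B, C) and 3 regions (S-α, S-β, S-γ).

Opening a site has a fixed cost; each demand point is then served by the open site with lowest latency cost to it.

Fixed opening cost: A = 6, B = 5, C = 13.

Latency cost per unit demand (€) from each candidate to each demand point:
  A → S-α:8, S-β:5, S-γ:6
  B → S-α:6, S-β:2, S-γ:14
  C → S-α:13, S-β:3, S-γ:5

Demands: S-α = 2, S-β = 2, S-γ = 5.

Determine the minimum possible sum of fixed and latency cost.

57

Open {A, B}: assign each demand point to its cheapest open site.
  S-α→B 2×6=12, S-β→B 2×2=4, S-γ→A 5×6=30
  latency cost 46, fixed 11 → total 57.
Compare {B, C}: latency cost 41 + fixed 18 = 59.
Compare {A}: latency cost 56 + fixed 6 = 62.
Compare {A, B, C}: latency cost 41 + fixed 24 = 65.
All other subsets cost ≥ 59. Minimum total cost: 57.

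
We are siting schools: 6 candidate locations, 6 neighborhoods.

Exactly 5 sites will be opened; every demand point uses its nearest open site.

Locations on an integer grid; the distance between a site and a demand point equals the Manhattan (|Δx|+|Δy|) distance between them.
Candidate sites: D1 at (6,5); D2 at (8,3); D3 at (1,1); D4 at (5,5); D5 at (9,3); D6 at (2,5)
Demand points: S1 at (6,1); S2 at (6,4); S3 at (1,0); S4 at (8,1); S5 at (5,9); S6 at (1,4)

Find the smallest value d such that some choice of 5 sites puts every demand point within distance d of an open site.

4

Open {D1, D2, D3, D4, D5}.
  Farthest demand point is S1 at distance 4 (to D1); all others are ≤ 4.
With {D1, D2, D3, D4, D6} the worst case is 4.
With {D1, D3, D4, D5, D6} the worst case is 4.
No size-5 selection achieves below 4.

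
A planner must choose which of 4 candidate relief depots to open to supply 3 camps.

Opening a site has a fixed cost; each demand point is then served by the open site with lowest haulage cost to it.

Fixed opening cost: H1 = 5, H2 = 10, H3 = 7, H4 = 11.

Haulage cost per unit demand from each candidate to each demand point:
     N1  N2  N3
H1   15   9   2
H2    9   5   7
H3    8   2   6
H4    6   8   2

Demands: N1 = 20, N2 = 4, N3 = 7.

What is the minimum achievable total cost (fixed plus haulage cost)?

Open {H3, H4}: assign each demand point to its cheapest open site.
  N1→H4 20×6=120, N2→H3 4×2=8, N3→H4 7×2=14
  haulage cost 142, fixed 18 → total 160.
Compare {H1, H3, H4}: haulage cost 142 + fixed 23 = 165.
Compare {H2, H3, H4}: haulage cost 142 + fixed 28 = 170.
Compare {H2, H4}: haulage cost 154 + fixed 21 = 175.
All other subsets cost ≥ 165. Minimum total cost: 160.

160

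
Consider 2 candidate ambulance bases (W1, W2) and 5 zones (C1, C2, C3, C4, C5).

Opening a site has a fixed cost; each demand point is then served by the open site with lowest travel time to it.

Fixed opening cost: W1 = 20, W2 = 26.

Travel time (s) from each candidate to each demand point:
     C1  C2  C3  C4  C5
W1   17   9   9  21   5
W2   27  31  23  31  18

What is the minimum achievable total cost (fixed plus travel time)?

Open {W1}: assign each demand point to its cheapest open site.
  C1→W1 17, C2→W1 9, C3→W1 9, C4→W1 21, C5→W1 5
  travel time 61, fixed 20 → total 81.
Compare {W1, W2}: travel time 61 + fixed 46 = 107.
Compare {W2}: travel time 130 + fixed 26 = 156.

81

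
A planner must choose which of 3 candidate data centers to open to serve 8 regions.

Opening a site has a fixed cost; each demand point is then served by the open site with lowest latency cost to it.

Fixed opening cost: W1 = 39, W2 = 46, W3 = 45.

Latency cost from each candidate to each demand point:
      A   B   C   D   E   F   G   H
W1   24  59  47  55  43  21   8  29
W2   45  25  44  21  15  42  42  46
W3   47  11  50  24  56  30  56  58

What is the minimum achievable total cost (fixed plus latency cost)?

Open {W1, W2}: assign each demand point to its cheapest open site.
  A→W1 24, B→W2 25, C→W2 44, D→W2 21, E→W2 15, F→W1 21, G→W1 8, H→W1 29
  latency cost 187, fixed 85 → total 272.
Compare {W1, W3}: latency cost 207 + fixed 84 = 291.
Compare {W1, W2, W3}: latency cost 173 + fixed 130 = 303.
Compare {W1}: latency cost 286 + fixed 39 = 325.
All other subsets cost ≥ 291. Minimum total cost: 272.

272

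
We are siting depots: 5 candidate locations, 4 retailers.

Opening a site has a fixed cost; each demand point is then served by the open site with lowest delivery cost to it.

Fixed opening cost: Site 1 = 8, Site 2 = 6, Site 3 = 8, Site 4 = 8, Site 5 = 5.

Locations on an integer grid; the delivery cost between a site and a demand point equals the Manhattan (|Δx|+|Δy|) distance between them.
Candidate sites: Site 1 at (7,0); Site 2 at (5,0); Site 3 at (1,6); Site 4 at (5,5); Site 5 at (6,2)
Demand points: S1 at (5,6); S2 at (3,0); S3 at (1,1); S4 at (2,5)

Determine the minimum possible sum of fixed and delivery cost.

25

Open {Site 2, Site 4}: assign each demand point to its cheapest open site.
  S1→Site 4 1, S2→Site 2 2, S3→Site 2 5, S4→Site 4 3
  delivery cost 11, fixed 14 → total 25.
Compare {Site 2}: delivery cost 21 + fixed 6 = 27.
Compare {Site 3}: delivery cost 19 + fixed 8 = 27.
Compare {Site 4}: delivery cost 19 + fixed 8 = 27.
All other subsets cost ≥ 27. Minimum total cost: 25.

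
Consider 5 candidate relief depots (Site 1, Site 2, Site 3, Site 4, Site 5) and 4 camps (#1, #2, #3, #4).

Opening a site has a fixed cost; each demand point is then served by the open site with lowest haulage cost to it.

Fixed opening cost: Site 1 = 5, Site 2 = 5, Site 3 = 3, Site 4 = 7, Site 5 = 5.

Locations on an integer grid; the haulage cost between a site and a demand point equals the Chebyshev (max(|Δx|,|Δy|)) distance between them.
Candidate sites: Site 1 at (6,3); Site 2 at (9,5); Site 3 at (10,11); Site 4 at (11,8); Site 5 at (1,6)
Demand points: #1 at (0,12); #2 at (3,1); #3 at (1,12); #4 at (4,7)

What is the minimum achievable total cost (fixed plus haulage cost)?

25

Open {Site 5}: assign each demand point to its cheapest open site.
  #1→Site 5 6, #2→Site 5 5, #3→Site 5 6, #4→Site 5 3
  haulage cost 20, fixed 5 → total 25.
Compare {Site 1, Site 5}: haulage cost 18 + fixed 10 = 28.
Compare {Site 3, Site 5}: haulage cost 20 + fixed 8 = 28.
Compare {Site 1}: haulage cost 25 + fixed 5 = 30.
All other subsets cost ≥ 28. Minimum total cost: 25.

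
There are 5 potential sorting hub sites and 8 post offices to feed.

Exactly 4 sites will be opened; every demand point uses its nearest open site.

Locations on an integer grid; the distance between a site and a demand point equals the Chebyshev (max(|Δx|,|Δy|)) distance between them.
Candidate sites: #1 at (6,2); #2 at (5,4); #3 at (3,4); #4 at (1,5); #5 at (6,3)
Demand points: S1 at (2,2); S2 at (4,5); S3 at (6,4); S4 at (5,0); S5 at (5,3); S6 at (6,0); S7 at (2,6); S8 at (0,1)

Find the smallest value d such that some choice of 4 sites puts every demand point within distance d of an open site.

Open {#1, #2, #3, #4}.
  Farthest demand point is S8 at distance 3 (to #3); all others are ≤ 3.
With {#1, #2, #3, #5} the worst case is 3.
With {#1, #3, #4, #5} the worst case is 3.
No size-4 selection achieves below 3.

3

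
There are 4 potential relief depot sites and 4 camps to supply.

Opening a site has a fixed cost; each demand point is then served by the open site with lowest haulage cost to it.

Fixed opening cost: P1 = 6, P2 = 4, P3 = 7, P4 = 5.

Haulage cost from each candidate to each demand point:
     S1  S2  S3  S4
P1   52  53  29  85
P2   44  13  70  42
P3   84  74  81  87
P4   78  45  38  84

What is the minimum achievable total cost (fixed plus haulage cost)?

Open {P1, P2}: assign each demand point to its cheapest open site.
  S1→P2 44, S2→P2 13, S3→P1 29, S4→P2 42
  haulage cost 128, fixed 10 → total 138.
Compare {P1, P2, P4}: haulage cost 128 + fixed 15 = 143.
Compare {P1, P2, P3}: haulage cost 128 + fixed 17 = 145.
Compare {P2, P4}: haulage cost 137 + fixed 9 = 146.
All other subsets cost ≥ 143. Minimum total cost: 138.

138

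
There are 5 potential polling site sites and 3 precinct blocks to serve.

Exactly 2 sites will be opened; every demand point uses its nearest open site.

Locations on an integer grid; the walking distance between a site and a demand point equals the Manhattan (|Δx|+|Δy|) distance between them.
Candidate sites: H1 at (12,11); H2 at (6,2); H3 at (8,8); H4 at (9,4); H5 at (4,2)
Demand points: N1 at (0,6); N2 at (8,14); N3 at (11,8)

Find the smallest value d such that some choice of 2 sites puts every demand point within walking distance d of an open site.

8

Open {H1, H5}.
  Farthest demand point is N1 at walking distance 8 (to H5); all others are ≤ 8.
With {H3, H5} the worst case is 8.
With {H1, H2} the worst case is 10.
No size-2 selection achieves below 8.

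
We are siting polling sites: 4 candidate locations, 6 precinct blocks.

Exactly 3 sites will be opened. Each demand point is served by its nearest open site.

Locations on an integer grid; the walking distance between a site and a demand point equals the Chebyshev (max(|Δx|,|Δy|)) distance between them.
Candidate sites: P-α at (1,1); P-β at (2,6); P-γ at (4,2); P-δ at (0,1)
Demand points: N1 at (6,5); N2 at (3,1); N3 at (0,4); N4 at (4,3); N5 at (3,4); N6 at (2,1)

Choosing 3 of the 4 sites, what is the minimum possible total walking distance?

10

Open {P-α, P-β, P-γ}.
  N1→P-γ 3, N2→P-γ 1, N3→P-β 2, N4→P-γ 1, N5→P-β 2, N6→P-α 1  ⇒ total 10.
Compare {P-α, P-γ, P-δ}: total 11.
Compare {P-β, P-γ, P-δ}: total 11.
No size-3 selection does better; minimum is 10.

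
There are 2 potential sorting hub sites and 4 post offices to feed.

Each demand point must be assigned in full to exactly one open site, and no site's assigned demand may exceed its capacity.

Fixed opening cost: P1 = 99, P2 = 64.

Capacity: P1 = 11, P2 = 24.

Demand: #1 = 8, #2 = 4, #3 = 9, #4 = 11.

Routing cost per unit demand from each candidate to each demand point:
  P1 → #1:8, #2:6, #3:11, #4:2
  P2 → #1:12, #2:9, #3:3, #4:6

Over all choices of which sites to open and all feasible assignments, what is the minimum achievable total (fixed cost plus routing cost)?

Open {P1, P2}; cheapest assignment that respects the capacities:
  P1 (cap 11, load 11): #4 — cost 11×2 = 22
  P2 (cap 24, load 21): #1, #2, #3 — cost 8×12 + 4×9 + 9×3 = 159
  Shipping 181, fixed 163 → total 344.
  Any other capacity-feasible assignment to {P1, P2} ships for at least 181.
Total demand is 32 and no other set of sites has combined capacity ≥ 32, so {P1, P2} is the only feasible choice of open sites. Minimum: 344.

344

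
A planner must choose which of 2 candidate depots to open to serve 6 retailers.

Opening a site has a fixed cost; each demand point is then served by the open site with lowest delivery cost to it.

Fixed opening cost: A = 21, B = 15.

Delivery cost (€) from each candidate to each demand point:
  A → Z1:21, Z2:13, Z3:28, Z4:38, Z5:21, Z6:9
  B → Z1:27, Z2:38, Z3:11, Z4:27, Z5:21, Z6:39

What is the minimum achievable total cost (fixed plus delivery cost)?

Open {A, B}: assign each demand point to its cheapest open site.
  Z1→A 21, Z2→A 13, Z3→B 11, Z4→B 27, Z5→A 21, Z6→A 9
  delivery cost 102, fixed 36 → total 138.
Compare {A}: delivery cost 130 + fixed 21 = 151.
Compare {B}: delivery cost 163 + fixed 15 = 178.

138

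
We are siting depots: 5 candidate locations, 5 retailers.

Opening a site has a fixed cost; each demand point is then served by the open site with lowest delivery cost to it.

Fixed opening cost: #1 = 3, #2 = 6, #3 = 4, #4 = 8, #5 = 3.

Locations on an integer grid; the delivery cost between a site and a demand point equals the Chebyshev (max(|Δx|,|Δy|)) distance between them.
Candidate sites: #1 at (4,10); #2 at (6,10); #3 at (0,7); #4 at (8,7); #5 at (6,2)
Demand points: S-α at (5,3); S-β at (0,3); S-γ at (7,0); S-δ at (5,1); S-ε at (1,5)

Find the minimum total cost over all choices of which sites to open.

17

Open {#3, #5}: assign each demand point to its cheapest open site.
  S-α→#5 1, S-β→#3 4, S-γ→#5 2, S-δ→#5 1, S-ε→#3 2
  delivery cost 10, fixed 7 → total 17.
Compare {#5}: delivery cost 15 + fixed 3 = 18.
Compare {#1, #3, #5}: delivery cost 10 + fixed 10 = 20.
Compare {#1, #5}: delivery cost 15 + fixed 6 = 21.
All other subsets cost ≥ 18. Minimum total cost: 17.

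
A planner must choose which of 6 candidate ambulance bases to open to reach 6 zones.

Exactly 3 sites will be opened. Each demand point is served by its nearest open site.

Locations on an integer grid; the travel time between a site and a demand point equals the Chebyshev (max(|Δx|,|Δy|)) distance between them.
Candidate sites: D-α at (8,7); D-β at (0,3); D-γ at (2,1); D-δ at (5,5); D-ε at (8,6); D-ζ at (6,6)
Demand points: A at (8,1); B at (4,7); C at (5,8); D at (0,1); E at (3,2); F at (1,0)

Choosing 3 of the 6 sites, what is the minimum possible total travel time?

Open {D-γ, D-δ, D-ζ}.
  A→D-δ 4, B→D-δ 2, C→D-ζ 2, D→D-γ 2, E→D-γ 1, F→D-γ 1  ⇒ total 12.
Compare {D-α, D-γ, D-δ}: total 13.
Compare {D-α, D-γ, D-ζ}: total 13.
No size-3 selection does better; minimum is 12.

12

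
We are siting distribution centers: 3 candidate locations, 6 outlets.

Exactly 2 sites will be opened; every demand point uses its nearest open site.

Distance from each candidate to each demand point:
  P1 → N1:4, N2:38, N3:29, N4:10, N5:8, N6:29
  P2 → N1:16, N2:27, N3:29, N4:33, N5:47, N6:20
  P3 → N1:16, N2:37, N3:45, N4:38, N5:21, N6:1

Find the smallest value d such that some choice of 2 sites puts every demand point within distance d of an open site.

29

Open {P1, P2}.
  Farthest demand point is N3 at distance 29 (to P1); all others are ≤ 29.
With {P2, P3} the worst case is 33.
With {P1, P3} the worst case is 37.
No size-2 selection achieves below 29.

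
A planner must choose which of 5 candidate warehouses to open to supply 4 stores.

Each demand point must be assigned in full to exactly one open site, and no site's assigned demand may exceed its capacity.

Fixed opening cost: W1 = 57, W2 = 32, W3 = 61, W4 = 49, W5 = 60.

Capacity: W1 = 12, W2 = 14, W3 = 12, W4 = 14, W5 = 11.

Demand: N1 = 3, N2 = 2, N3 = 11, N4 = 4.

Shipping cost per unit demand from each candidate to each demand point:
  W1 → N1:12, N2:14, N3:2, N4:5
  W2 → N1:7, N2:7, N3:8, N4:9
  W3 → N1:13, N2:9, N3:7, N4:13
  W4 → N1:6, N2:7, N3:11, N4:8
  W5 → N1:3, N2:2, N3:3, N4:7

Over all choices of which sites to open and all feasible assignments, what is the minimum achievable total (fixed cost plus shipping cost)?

180

Open {W1, W5}; cheapest assignment that respects the capacities:
  W1 (cap 12, load 11): N3 — cost 11×2 = 22
  W5 (cap 11, load 9): N1, N2, N4 — cost 3×3 + 2×2 + 4×7 = 41
  Shipping 63, fixed 117 → total 180.
  Any other capacity-feasible assignment to {W1, W5} ships for at least 63.
Compare {W1, W2}: its best feasible assignment gives total 182.
Compare {W1, W4}: its best feasible assignment gives total 192.
Every other set of open sites that can feasibly serve all demand totals ≥ 182 even under its best assignment. Minimum: 180.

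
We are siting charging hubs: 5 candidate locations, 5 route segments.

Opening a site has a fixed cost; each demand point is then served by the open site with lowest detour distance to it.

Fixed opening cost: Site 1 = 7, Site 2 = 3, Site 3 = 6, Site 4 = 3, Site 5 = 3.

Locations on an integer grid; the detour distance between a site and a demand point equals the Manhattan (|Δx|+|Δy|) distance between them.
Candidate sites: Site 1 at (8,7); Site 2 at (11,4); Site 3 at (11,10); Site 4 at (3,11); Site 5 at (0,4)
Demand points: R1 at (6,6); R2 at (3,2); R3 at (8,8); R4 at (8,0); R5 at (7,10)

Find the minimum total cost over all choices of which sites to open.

30

Open {Site 1, Site 5}: assign each demand point to its cheapest open site.
  R1→Site 1 3, R2→Site 5 5, R3→Site 1 1, R4→Site 1 7, R5→Site 1 4
  detour distance 20, fixed 10 → total 30.
Compare {Site 1}: detour distance 25 + fixed 7 = 32.
Compare {Site 1, Site 2, Site 5}: detour distance 20 + fixed 13 = 33.
Compare {Site 1, Site 4, Site 5}: detour distance 20 + fixed 13 = 33.
All other subsets cost ≥ 32. Minimum total cost: 30.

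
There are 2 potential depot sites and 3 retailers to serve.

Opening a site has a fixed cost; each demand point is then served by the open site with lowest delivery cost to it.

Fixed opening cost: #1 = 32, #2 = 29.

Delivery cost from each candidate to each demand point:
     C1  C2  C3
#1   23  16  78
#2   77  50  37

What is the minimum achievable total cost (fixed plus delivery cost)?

137

Open {#1, #2}: assign each demand point to its cheapest open site.
  C1→#1 23, C2→#1 16, C3→#2 37
  delivery cost 76, fixed 61 → total 137.
Compare {#1}: delivery cost 117 + fixed 32 = 149.
Compare {#2}: delivery cost 164 + fixed 29 = 193.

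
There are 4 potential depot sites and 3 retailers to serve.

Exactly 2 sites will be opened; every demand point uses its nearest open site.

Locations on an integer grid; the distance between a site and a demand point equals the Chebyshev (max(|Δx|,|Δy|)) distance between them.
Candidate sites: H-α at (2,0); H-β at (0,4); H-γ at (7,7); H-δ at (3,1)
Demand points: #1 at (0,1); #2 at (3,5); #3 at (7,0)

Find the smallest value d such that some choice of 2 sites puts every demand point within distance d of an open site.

4

Open {H-α, H-δ}.
  Farthest demand point is #2 at distance 4 (to H-δ); all others are ≤ 4.
With {H-β, H-δ} the worst case is 4.
With {H-γ, H-δ} the worst case is 4.
No size-2 selection achieves below 4.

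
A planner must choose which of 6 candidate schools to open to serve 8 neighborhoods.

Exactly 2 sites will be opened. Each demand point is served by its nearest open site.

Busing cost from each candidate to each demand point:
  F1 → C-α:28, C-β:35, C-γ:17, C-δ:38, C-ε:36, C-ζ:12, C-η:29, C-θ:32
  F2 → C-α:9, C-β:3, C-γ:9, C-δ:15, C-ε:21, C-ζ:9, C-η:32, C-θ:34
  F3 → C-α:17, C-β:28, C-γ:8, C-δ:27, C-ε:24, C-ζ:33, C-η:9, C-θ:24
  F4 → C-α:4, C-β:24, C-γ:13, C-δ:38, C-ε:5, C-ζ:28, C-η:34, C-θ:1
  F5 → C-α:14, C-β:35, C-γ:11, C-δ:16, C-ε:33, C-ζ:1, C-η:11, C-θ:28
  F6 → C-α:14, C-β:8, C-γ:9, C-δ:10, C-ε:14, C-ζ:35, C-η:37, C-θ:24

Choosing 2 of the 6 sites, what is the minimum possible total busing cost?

73

Open {F4, F5}.
  C-α→F4 4, C-β→F4 24, C-γ→F5 11, C-δ→F5 16, C-ε→F4 5, C-ζ→F5 1, C-η→F5 11, C-θ→F4 1  ⇒ total 73.
Compare {F2, F4}: total 78.
Compare {F5, F6}: total 91.
No size-2 selection does better; minimum is 73.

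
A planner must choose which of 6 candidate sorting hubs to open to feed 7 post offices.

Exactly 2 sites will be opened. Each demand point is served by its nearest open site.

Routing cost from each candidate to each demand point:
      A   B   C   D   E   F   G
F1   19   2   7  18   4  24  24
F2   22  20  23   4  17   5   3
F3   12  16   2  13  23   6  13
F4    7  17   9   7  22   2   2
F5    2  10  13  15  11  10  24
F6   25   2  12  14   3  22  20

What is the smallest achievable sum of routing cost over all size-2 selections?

Open {F1, F4}.
  A→F4 7, B→F1 2, C→F1 7, D→F4 7, E→F1 4, F→F4 2, G→F4 2  ⇒ total 31.
Compare {F4, F6}: total 32.
Compare {F4, F5}: total 43.
No size-2 selection does better; minimum is 31.

31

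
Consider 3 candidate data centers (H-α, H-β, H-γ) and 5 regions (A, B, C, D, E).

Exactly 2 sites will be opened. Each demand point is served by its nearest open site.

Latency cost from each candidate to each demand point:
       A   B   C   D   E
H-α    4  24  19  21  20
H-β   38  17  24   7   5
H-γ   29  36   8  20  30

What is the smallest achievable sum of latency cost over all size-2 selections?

52

Open {H-α, H-β}.
  A→H-α 4, B→H-β 17, C→H-α 19, D→H-β 7, E→H-β 5  ⇒ total 52.
Compare {H-β, H-γ}: total 66.
Compare {H-α, H-γ}: total 76.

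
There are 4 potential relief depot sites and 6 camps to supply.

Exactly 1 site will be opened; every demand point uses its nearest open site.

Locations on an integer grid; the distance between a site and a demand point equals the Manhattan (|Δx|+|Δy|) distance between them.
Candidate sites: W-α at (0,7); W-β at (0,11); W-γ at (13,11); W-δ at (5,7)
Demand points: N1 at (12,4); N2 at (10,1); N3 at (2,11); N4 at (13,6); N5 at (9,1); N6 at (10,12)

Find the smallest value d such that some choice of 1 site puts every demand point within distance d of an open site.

Open {W-δ}.
  Farthest demand point is N2 at distance 11 (to W-δ); all others are ≤ 11.
With {W-γ} the worst case is 14.
With {W-α} the worst case is 16.
No size-1 selection achieves below 11.

11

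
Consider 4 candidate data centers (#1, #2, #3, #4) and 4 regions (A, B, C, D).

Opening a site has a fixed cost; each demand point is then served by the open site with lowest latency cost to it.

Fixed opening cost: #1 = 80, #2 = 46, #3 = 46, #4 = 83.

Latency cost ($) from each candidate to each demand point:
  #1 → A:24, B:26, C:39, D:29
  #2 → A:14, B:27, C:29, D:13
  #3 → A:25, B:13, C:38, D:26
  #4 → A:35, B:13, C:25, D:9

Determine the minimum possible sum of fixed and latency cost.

Open {#2}: assign each demand point to its cheapest open site.
  A→#2 14, B→#2 27, C→#2 29, D→#2 13
  latency cost 83, fixed 46 → total 129.
Compare {#3}: latency cost 102 + fixed 46 = 148.
Compare {#2, #3}: latency cost 69 + fixed 92 = 161.
Compare {#4}: latency cost 82 + fixed 83 = 165.
All other subsets cost ≥ 148. Minimum total cost: 129.

129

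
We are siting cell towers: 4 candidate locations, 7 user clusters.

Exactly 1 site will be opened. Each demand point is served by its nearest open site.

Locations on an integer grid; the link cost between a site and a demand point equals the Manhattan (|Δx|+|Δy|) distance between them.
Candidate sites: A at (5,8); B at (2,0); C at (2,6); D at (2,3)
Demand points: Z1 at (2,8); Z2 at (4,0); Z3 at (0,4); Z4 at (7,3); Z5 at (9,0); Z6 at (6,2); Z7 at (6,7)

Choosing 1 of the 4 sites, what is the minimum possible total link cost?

41

Open {D}.
  Z1→D 5, Z2→D 5, Z3→D 3, Z4→D 5, Z5→D 10, Z6→D 5, Z7→D 8  ⇒ total 41.
Compare {B}: total 48.
Compare {C}: total 48.
No size-1 selection does better; minimum is 41.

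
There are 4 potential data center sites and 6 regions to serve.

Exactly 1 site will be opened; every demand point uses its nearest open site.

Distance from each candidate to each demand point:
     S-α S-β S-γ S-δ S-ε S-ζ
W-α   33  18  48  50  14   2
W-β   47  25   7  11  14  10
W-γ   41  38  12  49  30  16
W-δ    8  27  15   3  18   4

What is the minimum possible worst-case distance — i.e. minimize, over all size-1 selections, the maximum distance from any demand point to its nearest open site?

Open {W-δ}.
  Farthest demand point is S-β at distance 27 (to W-δ); all others are ≤ 27.
With {W-β} the worst case is 47.
With {W-γ} the worst case is 49.
No size-1 selection achieves below 27.

27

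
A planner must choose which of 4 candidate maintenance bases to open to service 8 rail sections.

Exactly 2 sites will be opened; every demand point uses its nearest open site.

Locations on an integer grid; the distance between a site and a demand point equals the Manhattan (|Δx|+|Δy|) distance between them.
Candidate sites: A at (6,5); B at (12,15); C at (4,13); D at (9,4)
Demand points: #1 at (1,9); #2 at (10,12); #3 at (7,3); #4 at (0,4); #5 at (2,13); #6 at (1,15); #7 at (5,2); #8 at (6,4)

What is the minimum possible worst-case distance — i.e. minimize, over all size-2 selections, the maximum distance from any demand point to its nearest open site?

Open {A, C}.
  Farthest demand point is #1 at distance 7 (to C); all others are ≤ 7.
With {C, D} the worst case is 9.
With {A, B} the worst case is 12.
No size-2 selection achieves below 7.

7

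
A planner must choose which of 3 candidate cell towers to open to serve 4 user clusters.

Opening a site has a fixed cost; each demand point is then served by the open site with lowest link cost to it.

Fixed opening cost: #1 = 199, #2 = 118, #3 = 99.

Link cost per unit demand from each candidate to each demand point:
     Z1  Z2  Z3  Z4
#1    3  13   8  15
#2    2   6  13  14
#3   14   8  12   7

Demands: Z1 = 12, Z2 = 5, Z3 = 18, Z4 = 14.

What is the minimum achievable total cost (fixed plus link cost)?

Open {#2, #3}: assign each demand point to its cheapest open site.
  Z1→#2 12×2=24, Z2→#2 5×6=30, Z3→#3 18×12=216, Z4→#3 14×7=98
  link cost 368, fixed 217 → total 585.
Compare {#2}: link cost 484 + fixed 118 = 602.
Compare {#1, #3}: link cost 318 + fixed 298 = 616.
Compare {#3}: link cost 522 + fixed 99 = 621.
All other subsets cost ≥ 602. Minimum total cost: 585.

585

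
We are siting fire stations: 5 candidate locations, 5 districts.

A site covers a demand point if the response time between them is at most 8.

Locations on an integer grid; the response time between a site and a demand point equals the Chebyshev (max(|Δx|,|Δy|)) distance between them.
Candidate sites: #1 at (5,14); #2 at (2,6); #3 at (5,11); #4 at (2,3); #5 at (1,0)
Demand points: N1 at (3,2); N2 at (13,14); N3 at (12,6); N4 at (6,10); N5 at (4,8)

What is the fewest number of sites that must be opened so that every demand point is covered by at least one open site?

2

Coverage sets (demand points within 8 of each site):
  #1: {N2, N3, N4, N5}
  #2: {N1, N4, N5}
  #3: {N2, N3, N4, N5}
  #4: {N1, N4, N5}
  #5: {N1, N5}
No single site covers all 5 demand points.
But {#1, #2} covers everything, so the minimum is 2.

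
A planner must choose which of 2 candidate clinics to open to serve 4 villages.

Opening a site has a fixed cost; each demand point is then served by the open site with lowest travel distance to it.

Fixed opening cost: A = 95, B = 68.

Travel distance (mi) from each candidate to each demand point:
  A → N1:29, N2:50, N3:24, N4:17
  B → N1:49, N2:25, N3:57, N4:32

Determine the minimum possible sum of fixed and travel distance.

Open {A}: assign each demand point to its cheapest open site.
  N1→A 29, N2→A 50, N3→A 24, N4→A 17
  travel distance 120, fixed 95 → total 215.
Compare {B}: travel distance 163 + fixed 68 = 231.
Compare {A, B}: travel distance 95 + fixed 163 = 258.

215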